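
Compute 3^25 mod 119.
31

Repeated squaring. Binary of 25 = 11001.
3^1 ≡ 3 (mod 119); 3^2 ≡ 9 (mod 119); 3^4 ≡ 81 (mod 119); 3^8 ≡ 16 (mod 119); 3^16 ≡ 18 (mod 119)
3^25 = 3^1 × 3^8 × 3^16 ≡ 31 (mod 119)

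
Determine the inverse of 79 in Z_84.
67

gcd(79, 84) = 1, so the inverse exists.
Extended Euclidean algorithm on (84, 79):
84 = 1 × 79 + 5  ⟹  5 = (1)·84 + (-1)·79
79 = 15 × 5 + 4  ⟹  4 = (-15)·84 + (16)·79
5 = 1 × 4 + 1  ⟹  1 = (16)·84 + (-17)·79
So (-17)·79 ≡ 1 (mod 84), i.e. 79^(-1) ≡ -17 ≡ 67 (mod 84).
Check: 79 × 67 = 5293 ≡ 1 (mod 84)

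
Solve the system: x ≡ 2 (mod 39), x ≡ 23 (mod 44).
1211

Using Chinese Remainder Theorem:
M = 39 × 44 = 1716
M1 = 44, M2 = 39
y1 = 44^(-1) mod 39 = 8
y2 = 39^(-1) mod 44 = 35
x = (2×44×8 + 23×39×35) mod 1716 = 1211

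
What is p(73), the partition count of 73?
6185689

p(n) counts ways to write n as a sum of positive integers (order ignored).
Euler's pentagonal recurrence: p(k) = p(k-1) + p(k-2) - p(k-5) - p(k-7) + p(k-12) + p(k-15) - ... (offsets j(3j∓1)/2, signs ++--, p(0)=1, p(<0)=0).
DP table for k = 0..72: p(0)=1, p(1)=1, p(2)=2, p(3)=3, p(4)=5, p(5)=7, p(6)=11, p(7)=15, p(8)=22, p(9)=30, p(10)=42, p(11)=56, p(12)=77, p(13)=101, p(14)=135, p(15)=176, p(16)=231, p(17)=297, p(18)=385, p(19)=490, p(20)=627, p(21)=792, p(22)=1002, p(23)=1255, p(24)=1575, p(25)=1958, p(26)=2436, p(27)=3010, p(28)=3718, p(29)=4565, p(30)=5604, p(31)=6842, p(32)=8349, p(33)=10143, p(34)=12310, p(35)=14883, p(36)=17977, p(37)=21637, p(38)=26015, p(39)=31185, p(40)=37338, p(41)=44583, p(42)=53174, p(43)=63261, p(44)=75175, p(45)=89134, p(46)=105558, p(47)=124754, p(48)=147273, p(49)=173525, p(50)=204226, p(51)=239943, p(52)=281589, p(53)=329931, p(54)=386155, p(55)=451276, p(56)=526823, p(57)=614154, p(58)=715220, p(59)=831820, p(60)=966467, p(61)=1121505, p(62)=1300156, p(63)=1505499, p(64)=1741630, p(65)=2012558, p(66)=2323520, p(67)=2679689, p(68)=3087735, p(69)=3554345, p(70)=4087968, p(71)=4697205, p(72)=5392783.
Final step: p(73) = p(72) + p(71) - p(68) - p(66) + p(61) + p(58) - p(51) - p(47) + p(38) + p(33) - p(22) - p(16) + p(3)
= 5392783 + 4697205 - 3087735 - 2323520 + 1121505 + 715220 - 239943 - 124754 + 26015 + 10143 - 1002 - 231 + 3
= 6185689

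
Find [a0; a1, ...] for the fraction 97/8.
[12; 8]

Euclidean algorithm steps:
97 = 12 × 8 + 1
8 = 8 × 1 + 0
Continued fraction: [12; 8]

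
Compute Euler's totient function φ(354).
116

354 = 2 × 3 × 59
φ(n) = n × ∏(1 - 1/p) for each prime p dividing n
φ(354) = 354 × (1 - 1/2) × (1 - 1/3) × (1 - 1/59) = 116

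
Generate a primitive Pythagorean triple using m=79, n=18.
(5917, 2844, 6565)

Euclid's formula: a = m² - n², b = 2mn, c = m² + n²
m = 79, n = 18
a = 79² - 18² = 6241 - 324 = 5917
b = 2 × 79 × 18 = 2844
c = 79² + 18² = 6241 + 324 = 6565
Verification: 5917² + 2844² = 35010889 + 8088336 = 43099225 = 6565² ✓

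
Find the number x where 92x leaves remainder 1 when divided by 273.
92

gcd(92, 273) = 1, so the inverse exists.
Extended Euclidean algorithm on (273, 92):
273 = 2 × 92 + 89  ⟹  89 = (1)·273 + (-2)·92
92 = 1 × 89 + 3  ⟹  3 = (-1)·273 + (3)·92
89 = 29 × 3 + 2  ⟹  2 = (30)·273 + (-89)·92
3 = 1 × 2 + 1  ⟹  1 = (-31)·273 + (92)·92
So (92)·92 ≡ 1 (mod 273), i.e. 92^(-1) ≡ 92 (mod 273).
Check: 92 × 92 = 8464 ≡ 1 (mod 273)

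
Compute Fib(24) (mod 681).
60

Matrix identity: Q^n = [[F_(n+1), F_n], [F_n, F_(n-1)]] with Q = [[1,1],[1,0]].
n = 24 = 11000₂. Square-and-multiply, entries mod 681:
Q^1 = [[1,1],[1,0]]
Q^3 = (Q^1)²·Q = [[3,2],[2,1]]
Q^6 = (Q^3)² = [[13,8],[8,5]]
Q^12 = (Q^6)² = [[233,144],[144,89]]
Q^24 = (Q^12)² = [[115,60],[60,55]]
F_24 mod 681 = Q^24[0][1] = 60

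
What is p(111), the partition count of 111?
679903203

p(n) counts ways to write n as a sum of positive integers (order ignored).
Euler's pentagonal recurrence: p(k) = p(k-1) + p(k-2) - p(k-5) - p(k-7) + p(k-12) + p(k-15) - ... (offsets j(3j∓1)/2, signs ++--, p(0)=1, p(<0)=0).
DP table for k = 0..110: p(0)=1, p(1)=1, p(2)=2, p(3)=3, p(4)=5, p(5)=7, p(6)=11, p(7)=15, p(8)=22, p(9)=30, p(10)=42, p(11)=56, p(12)=77, p(13)=101, p(14)=135, p(15)=176, p(16)=231, p(17)=297, p(18)=385, p(19)=490, p(20)=627, p(21)=792, p(22)=1002, p(23)=1255, p(24)=1575, p(25)=1958, p(26)=2436, p(27)=3010, p(28)=3718, p(29)=4565, p(30)=5604, p(31)=6842, p(32)=8349, p(33)=10143, p(34)=12310, p(35)=14883, p(36)=17977, p(37)=21637, p(38)=26015, p(39)=31185, p(40)=37338, p(41)=44583, p(42)=53174, p(43)=63261, p(44)=75175, p(45)=89134, p(46)=105558, p(47)=124754, p(48)=147273, p(49)=173525, p(50)=204226, p(51)=239943, p(52)=281589, p(53)=329931, p(54)=386155, p(55)=451276, p(56)=526823, p(57)=614154, p(58)=715220, p(59)=831820, p(60)=966467, p(61)=1121505, p(62)=1300156, p(63)=1505499, p(64)=1741630, p(65)=2012558, p(66)=2323520, p(67)=2679689, p(68)=3087735, p(69)=3554345, p(70)=4087968, p(71)=4697205, p(72)=5392783, p(73)=6185689, p(74)=7089500, p(75)=8118264, p(76)=9289091, p(77)=10619863, p(78)=12132164, p(79)=13848650, p(80)=15796476, p(81)=18004327, p(82)=20506255, p(83)=23338469, p(84)=26543660, p(85)=30167357, p(86)=34262962, p(87)=38887673, p(88)=44108109, p(89)=49995925, p(90)=56634173, p(91)=64112359, p(92)=72533807, p(93)=82010177, p(94)=92669720, p(95)=104651419, p(96)=118114304, p(97)=133230930, p(98)=150198136, p(99)=169229875, p(100)=190569292, p(101)=214481126, p(102)=241265379, p(103)=271248950, p(104)=304801365, p(105)=342325709, p(106)=384276336, p(107)=431149389, p(108)=483502844, p(109)=541946240, p(110)=607163746.
Final step: p(111) = p(110) + p(109) - p(106) - p(104) + p(99) + p(96) - p(89) - p(85) + p(76) + p(71) - p(60) - p(54) + p(41) + p(34) - p(19) - p(11)
= 607163746 + 541946240 - 384276336 - 304801365 + 169229875 + 118114304 - 49995925 - 30167357 + 9289091 + 4697205 - 966467 - 386155 + 44583 + 12310 - 490 - 56
= 679903203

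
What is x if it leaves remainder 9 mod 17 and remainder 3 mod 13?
94

Using Chinese Remainder Theorem:
M = 17 × 13 = 221
M1 = 13, M2 = 17
y1 = 13^(-1) mod 17 = 4
y2 = 17^(-1) mod 13 = 10
x = (9×13×4 + 3×17×10) mod 221 = 94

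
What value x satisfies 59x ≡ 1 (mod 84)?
47

gcd(59, 84) = 1, so the inverse exists.
Extended Euclidean algorithm on (84, 59):
84 = 1 × 59 + 25  ⟹  25 = (1)·84 + (-1)·59
59 = 2 × 25 + 9  ⟹  9 = (-2)·84 + (3)·59
25 = 2 × 9 + 7  ⟹  7 = (5)·84 + (-7)·59
9 = 1 × 7 + 2  ⟹  2 = (-7)·84 + (10)·59
7 = 3 × 2 + 1  ⟹  1 = (26)·84 + (-37)·59
So (-37)·59 ≡ 1 (mod 84), i.e. 59^(-1) ≡ -37 ≡ 47 (mod 84).
Check: 59 × 47 = 2773 ≡ 1 (mod 84)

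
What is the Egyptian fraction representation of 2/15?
1/8 + 1/120

Greedy algorithm:
2/15: ceiling(15/2) = 8, use 1/8
1/120: ceiling(120/1) = 120, use 1/120
Result: 2/15 = 1/8 + 1/120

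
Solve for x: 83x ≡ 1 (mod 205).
42

gcd(83, 205) = 1, so the inverse exists.
Extended Euclidean algorithm on (205, 83):
205 = 2 × 83 + 39  ⟹  39 = (1)·205 + (-2)·83
83 = 2 × 39 + 5  ⟹  5 = (-2)·205 + (5)·83
39 = 7 × 5 + 4  ⟹  4 = (15)·205 + (-37)·83
5 = 1 × 4 + 1  ⟹  1 = (-17)·205 + (42)·83
So (42)·83 ≡ 1 (mod 205), i.e. 83^(-1) ≡ 42 (mod 205).
Check: 83 × 42 = 3486 ≡ 1 (mod 205)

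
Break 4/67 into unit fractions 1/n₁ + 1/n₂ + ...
1/17 + 1/1139

Greedy algorithm:
4/67: ceiling(67/4) = 17, use 1/17
1/1139: ceiling(1139/1) = 1139, use 1/1139
Result: 4/67 = 1/17 + 1/1139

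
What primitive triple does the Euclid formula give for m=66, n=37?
(2987, 4884, 5725)

Euclid's formula: a = m² - n², b = 2mn, c = m² + n²
m = 66, n = 37
a = 66² - 37² = 4356 - 1369 = 2987
b = 2 × 66 × 37 = 4884
c = 66² + 37² = 4356 + 1369 = 5725
Verification: 2987² + 4884² = 8922169 + 23853456 = 32775625 = 5725² ✓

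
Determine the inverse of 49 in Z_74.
71

gcd(49, 74) = 1, so the inverse exists.
Extended Euclidean algorithm on (74, 49):
74 = 1 × 49 + 25  ⟹  25 = (1)·74 + (-1)·49
49 = 1 × 25 + 24  ⟹  24 = (-1)·74 + (2)·49
25 = 1 × 24 + 1  ⟹  1 = (2)·74 + (-3)·49
So (-3)·49 ≡ 1 (mod 74), i.e. 49^(-1) ≡ -3 ≡ 71 (mod 74).
Check: 49 × 71 = 3479 ≡ 1 (mod 74)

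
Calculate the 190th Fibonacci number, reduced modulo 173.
51

Matrix identity: Q^n = [[F_(n+1), F_n], [F_n, F_(n-1)]] with Q = [[1,1],[1,0]].
n = 190 = 10111110₂. Square-and-multiply, entries mod 173:
Q^1 = [[1,1],[1,0]]
Q^2 = (Q^1)² = [[2,1],[1,1]]
Q^5 = (Q^2)²·Q = [[8,5],[5,3]]
Q^11 = (Q^5)²·Q = [[144,89],[89,55]]
Q^23 = (Q^11)²·Q = [[4,112],[112,65]]
Q^47 = (Q^23)²·Q = [[47,104],[104,116]]
Q^95 = (Q^47)²·Q = [[48,50],[50,171]]
Q^190 = (Q^95)² = [[133,51],[51,82]]
F_190 mod 173 = Q^190[0][1] = 51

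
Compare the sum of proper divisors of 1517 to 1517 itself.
deficient

Proper divisors of 1517: sum = 1 + 37 + 41 = 79
Since 79 < 1517, 1517 is deficient.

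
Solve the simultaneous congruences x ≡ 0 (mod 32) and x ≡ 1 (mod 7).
64

Using Chinese Remainder Theorem:
M = 32 × 7 = 224
M1 = 7, M2 = 32
y1 = 7^(-1) mod 32 = 23
y2 = 32^(-1) mod 7 = 2
x = (0×7×23 + 1×32×2) mod 224 = 64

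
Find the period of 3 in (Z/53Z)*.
52

53 is prime, so ord(3) divides φ(53) = 52.
Divisors of 52: 1, 2, 4, 13, 26, 52.
Repeated squaring: 3^1 ≡ 3, 3^2 ≡ 9, 3^4 ≡ 28, 3^8 ≡ 42, 3^16 ≡ 15, 3^32 ≡ 13 (mod 53).
Test 3^d mod 53 for each divisor d in increasing order:
3^1 ≡ 3
3^2 ≡ 9
3^4 ≡ 28
3^13 = 3^8·3^4·3^1 ≡ 30
3^26 = 3^16·3^8·3^2 ≡ 52
3^52 = 3^32·3^16·3^4 ≡ 1  ← first divisor giving 1
The order is 52.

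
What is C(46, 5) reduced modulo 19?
18

Using Lucas' theorem:
Write n=46 and k=5 in base 19:
n in base 19: [2, 8]
k in base 19: [0, 5]
C(46,5) mod 19 = ∏ C(n_i, k_i) mod 19
Digit binomials (mod 19): C(2,0) = 1; C(8,5) = 56 ≡ 18
Product: 1 × 18 = 18 ≡ 18 (mod 19)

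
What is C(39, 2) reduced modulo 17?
10

Using Lucas' theorem:
Write n=39 and k=2 in base 17:
n in base 17: [2, 5]
k in base 17: [0, 2]
C(39,2) mod 17 = ∏ C(n_i, k_i) mod 17
Digit binomials (mod 17): C(2,0) = 1; C(5,2) = 10
Product: 1 × 10 = 10 ≡ 10 (mod 17)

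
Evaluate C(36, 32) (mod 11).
0

Using Lucas' theorem:
Write n=36 and k=32 in base 11:
n in base 11: [3, 3]
k in base 11: [2, 10]
C(36,32) mod 11 = ∏ C(n_i, k_i) mod 11
Digit binomials (mod 11): C(3,2) = 3; C(3,10) = 0 (k_i > n_i)
Product: 3 × 0 = 0 ≡ 0 (mod 11)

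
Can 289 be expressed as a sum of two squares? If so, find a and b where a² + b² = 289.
0² + 17² (a=0, b=17)

Factorization: 289 = 17^2
By Fermat: n is sum of two squares iff every prime p ≡ 3 (mod 4) appears to even power.
All primes ≡ 3 (mod 4) appear to even power.
Search a = 0, 1, 2, … for 289 - a² a perfect square: first hit at a = 0: 289 - 0 = 289 = 17².
289 = 0² + 17² = 0 + 289 ✓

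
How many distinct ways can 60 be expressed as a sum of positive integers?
966467

p(n) counts ways to write n as a sum of positive integers (order ignored).
Euler's pentagonal recurrence: p(k) = p(k-1) + p(k-2) - p(k-5) - p(k-7) + p(k-12) + p(k-15) - ... (offsets j(3j∓1)/2, signs ++--, p(0)=1, p(<0)=0).
DP table for k = 0..59: p(0)=1, p(1)=1, p(2)=2, p(3)=3, p(4)=5, p(5)=7, p(6)=11, p(7)=15, p(8)=22, p(9)=30, p(10)=42, p(11)=56, p(12)=77, p(13)=101, p(14)=135, p(15)=176, p(16)=231, p(17)=297, p(18)=385, p(19)=490, p(20)=627, p(21)=792, p(22)=1002, p(23)=1255, p(24)=1575, p(25)=1958, p(26)=2436, p(27)=3010, p(28)=3718, p(29)=4565, p(30)=5604, p(31)=6842, p(32)=8349, p(33)=10143, p(34)=12310, p(35)=14883, p(36)=17977, p(37)=21637, p(38)=26015, p(39)=31185, p(40)=37338, p(41)=44583, p(42)=53174, p(43)=63261, p(44)=75175, p(45)=89134, p(46)=105558, p(47)=124754, p(48)=147273, p(49)=173525, p(50)=204226, p(51)=239943, p(52)=281589, p(53)=329931, p(54)=386155, p(55)=451276, p(56)=526823, p(57)=614154, p(58)=715220, p(59)=831820.
Final step: p(60) = p(59) + p(58) - p(55) - p(53) + p(48) + p(45) - p(38) - p(34) + p(25) + p(20) - p(9) - p(3)
= 831820 + 715220 - 451276 - 329931 + 147273 + 89134 - 26015 - 12310 + 1958 + 627 - 30 - 3
= 966467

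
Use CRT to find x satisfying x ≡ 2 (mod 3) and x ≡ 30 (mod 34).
98

Using Chinese Remainder Theorem:
M = 3 × 34 = 102
M1 = 34, M2 = 3
y1 = 34^(-1) mod 3 = 1
y2 = 3^(-1) mod 34 = 23
x = (2×34×1 + 30×3×23) mod 102 = 98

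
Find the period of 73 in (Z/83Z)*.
82

83 is prime, so ord(73) divides φ(83) = 82.
Divisors of 82: 1, 2, 41, 82.
Repeated squaring: 73^1 ≡ 73, 73^2 ≡ 17, 73^4 ≡ 40, 73^8 ≡ 23, 73^16 ≡ 31, 73^32 ≡ 48, 73^64 ≡ 63 (mod 83).
Test 73^d mod 83 for each divisor d in increasing order:
73^1 ≡ 73
73^2 ≡ 17
73^41 = 73^32·73^8·73^1 ≡ 82
73^82 = 73^64·73^16·73^2 ≡ 1  ← first divisor giving 1
The order is 82.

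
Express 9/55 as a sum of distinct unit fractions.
1/7 + 1/49 + 1/2695

Greedy algorithm:
9/55: ceiling(55/9) = 7, use 1/7
8/385: ceiling(385/8) = 49, use 1/49
1/2695: ceiling(2695/1) = 2695, use 1/2695
Result: 9/55 = 1/7 + 1/49 + 1/2695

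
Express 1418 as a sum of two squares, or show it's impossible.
7² + 37² (a=7, b=37)

Factorization: 1418 = 2 × 709
By Fermat: n is sum of two squares iff every prime p ≡ 3 (mod 4) appears to even power.
All primes ≡ 3 (mod 4) appear to even power.
Search a = 0, 1, 2, … for 1418 - a² a perfect square: first hit at a = 7: 1418 - 49 = 1369 = 37².
1418 = 7² + 37² = 49 + 1369 ✓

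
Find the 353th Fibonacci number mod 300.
73

Matrix identity: Q^n = [[F_(n+1), F_n], [F_n, F_(n-1)]] with Q = [[1,1],[1,0]].
n = 353 = 101100001₂. Square-and-multiply, entries mod 300:
Q^1 = [[1,1],[1,0]]
Q^2 = (Q^1)² = [[2,1],[1,1]]
Q^5 = (Q^2)²·Q = [[8,5],[5,3]]
Q^11 = (Q^5)²·Q = [[144,89],[89,55]]
Q^22 = (Q^11)² = [[157,11],[11,146]]
Q^44 = (Q^22)² = [[170,33],[33,137]]
Q^88 = (Q^44)² = [[289,231],[231,58]]
Q^176 = (Q^88)² = [[82,57],[57,25]]
Q^353 = (Q^176)²·Q = [[172,73],[73,99]]
F_353 mod 300 = Q^353[0][1] = 73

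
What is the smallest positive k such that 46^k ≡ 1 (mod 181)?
10

181 is prime, so ord(46) divides φ(181) = 180.
Divisors of 180: 1, 2, 3, 4, 5, 6, 9, 10, 12, 15, 18, 20, 30, 36, 45, 60, 90, 180.
Repeated squaring: 46^1 ≡ 46, 46^2 ≡ 125, 46^4 ≡ 59, 46^8 ≡ 42, 46^16 ≡ 135, 46^32 ≡ 125, 46^64 ≡ 59, 46^128 ≡ 42 (mod 181).
Test 46^d mod 181 for each divisor d in increasing order:
46^1 ≡ 46
46^2 ≡ 125
46^3 = 46^2·46^1 ≡ 139
46^4 ≡ 59
46^5 = 46^4·46^1 ≡ 180
46^6 = 46^4·46^2 ≡ 135
46^9 = 46^8·46^1 ≡ 122
46^10 = 46^8·46^2 ≡ 1  ← first divisor giving 1
The order is 10.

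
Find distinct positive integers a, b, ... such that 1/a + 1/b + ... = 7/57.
1/9 + 1/86 + 1/14706

Greedy algorithm:
7/57: ceiling(57/7) = 9, use 1/9
2/171: ceiling(171/2) = 86, use 1/86
1/14706: ceiling(14706/1) = 14706, use 1/14706
Result: 7/57 = 1/9 + 1/86 + 1/14706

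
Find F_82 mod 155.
41

Matrix identity: Q^n = [[F_(n+1), F_n], [F_n, F_(n-1)]] with Q = [[1,1],[1,0]].
n = 82 = 1010010₂. Square-and-multiply, entries mod 155:
Q^1 = [[1,1],[1,0]]
Q^2 = (Q^1)² = [[2,1],[1,1]]
Q^5 = (Q^2)²·Q = [[8,5],[5,3]]
Q^10 = (Q^5)² = [[89,55],[55,34]]
Q^20 = (Q^10)² = [[96,100],[100,151]]
Q^41 = (Q^20)²·Q = [[51,151],[151,55]]
Q^82 = (Q^41)² = [[137,41],[41,96]]
F_82 mod 155 = Q^82[0][1] = 41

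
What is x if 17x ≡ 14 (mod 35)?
x ≡ 7 (mod 35)

gcd(17, 35) = 1, which divides 14, so solutions exist.
Find 17^(-1) mod 35 by the extended Euclidean algorithm:
35 = 2 × 17 + 1  ⟹  1 = (1)·35 + (-2)·17
So (-2)·17 ≡ 1 (mod 35), i.e. 17^(-1) ≡ -2 ≡ 33 (mod 35).
x ≡ 33 × 14 = 462 ≡ 7 (mod 35).
Check: 17 × 7 = 119 ≡ 14 (mod 35).
Unique solution: x ≡ 7 (mod 35)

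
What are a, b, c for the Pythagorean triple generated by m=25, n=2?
(621, 100, 629)

Euclid's formula: a = m² - n², b = 2mn, c = m² + n²
m = 25, n = 2
a = 25² - 2² = 625 - 4 = 621
b = 2 × 25 × 2 = 100
c = 25² + 2² = 625 + 4 = 629
Verification: 621² + 100² = 385641 + 10000 = 395641 = 629² ✓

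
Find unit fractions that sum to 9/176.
1/20 + 1/880

Greedy algorithm:
9/176: ceiling(176/9) = 20, use 1/20
1/880: ceiling(880/1) = 880, use 1/880
Result: 9/176 = 1/20 + 1/880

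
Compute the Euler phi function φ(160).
64

160 = 2^5 × 5
φ(n) = n × ∏(1 - 1/p) for each prime p dividing n
φ(160) = 160 × (1 - 1/2) × (1 - 1/5) = 64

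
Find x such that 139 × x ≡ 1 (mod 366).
79

gcd(139, 366) = 1, so the inverse exists.
Extended Euclidean algorithm on (366, 139):
366 = 2 × 139 + 88  ⟹  88 = (1)·366 + (-2)·139
139 = 1 × 88 + 51  ⟹  51 = (-1)·366 + (3)·139
88 = 1 × 51 + 37  ⟹  37 = (2)·366 + (-5)·139
51 = 1 × 37 + 14  ⟹  14 = (-3)·366 + (8)·139
37 = 2 × 14 + 9  ⟹  9 = (8)·366 + (-21)·139
14 = 1 × 9 + 5  ⟹  5 = (-11)·366 + (29)·139
9 = 1 × 5 + 4  ⟹  4 = (19)·366 + (-50)·139
5 = 1 × 4 + 1  ⟹  1 = (-30)·366 + (79)·139
So (79)·139 ≡ 1 (mod 366), i.e. 139^(-1) ≡ 79 (mod 366).
Check: 139 × 79 = 10981 ≡ 1 (mod 366)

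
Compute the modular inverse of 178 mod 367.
200

gcd(178, 367) = 1, so the inverse exists.
Extended Euclidean algorithm on (367, 178):
367 = 2 × 178 + 11  ⟹  11 = (1)·367 + (-2)·178
178 = 16 × 11 + 2  ⟹  2 = (-16)·367 + (33)·178
11 = 5 × 2 + 1  ⟹  1 = (81)·367 + (-167)·178
So (-167)·178 ≡ 1 (mod 367), i.e. 178^(-1) ≡ -167 ≡ 200 (mod 367).
Check: 178 × 200 = 35600 ≡ 1 (mod 367)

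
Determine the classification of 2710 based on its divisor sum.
deficient

Proper divisors of 2710: sum = 1 + 2 + 5 + 10 + 271 + 542 + 1355 = 2186
Since 2186 < 2710, 2710 is deficient.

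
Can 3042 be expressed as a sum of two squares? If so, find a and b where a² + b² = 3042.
21² + 51² (a=21, b=51)

Factorization: 3042 = 2 × 3^2 × 13^2
By Fermat: n is sum of two squares iff every prime p ≡ 3 (mod 4) appears to even power.
All primes ≡ 3 (mod 4) appear to even power.
Search a = 0, 1, 2, … for 3042 - a² a perfect square: first hit at a = 21: 3042 - 441 = 2601 = 51².
3042 = 21² + 51² = 441 + 2601 ✓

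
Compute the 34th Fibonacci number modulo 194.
63

Matrix identity: Q^n = [[F_(n+1), F_n], [F_n, F_(n-1)]] with Q = [[1,1],[1,0]].
n = 34 = 100010₂. Square-and-multiply, entries mod 194:
Q^1 = [[1,1],[1,0]]
Q^2 = (Q^1)² = [[2,1],[1,1]]
Q^4 = (Q^2)² = [[5,3],[3,2]]
Q^8 = (Q^4)² = [[34,21],[21,13]]
Q^17 = (Q^8)²·Q = [[62,45],[45,17]]
Q^34 = (Q^17)² = [[49,63],[63,180]]
F_34 mod 194 = Q^34[0][1] = 63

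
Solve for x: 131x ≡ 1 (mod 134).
89

gcd(131, 134) = 1, so the inverse exists.
Extended Euclidean algorithm on (134, 131):
134 = 1 × 131 + 3  ⟹  3 = (1)·134 + (-1)·131
131 = 43 × 3 + 2  ⟹  2 = (-43)·134 + (44)·131
3 = 1 × 2 + 1  ⟹  1 = (44)·134 + (-45)·131
So (-45)·131 ≡ 1 (mod 134), i.e. 131^(-1) ≡ -45 ≡ 89 (mod 134).
Check: 131 × 89 = 11659 ≡ 1 (mod 134)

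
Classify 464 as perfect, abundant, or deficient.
abundant

Proper divisors of 464: sum = 1 + 2 + 4 + 8 + 16 + 29 + 58 + 116 + 232 = 466
Since 466 > 464, 464 is abundant.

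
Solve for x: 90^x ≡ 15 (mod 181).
148

Baby-step giant-step with step n = ⌈√181⌉ = 14.
Baby steps 90^j mod 181 (j:value) for j=0..13: 0:1, 1:90, 2:136, 3:113, 4:34, 5:164, 6:99, 7:41, 8:70, 9:146, 10:108, 11:127, 12:27, 13:77.
Giant-step multiplier: 90^(-14) ≡ 90^(180-14) = 90^166 ≡ 94 (mod 181).
Giant steps γ_i = 15·94^i mod 181: γ_0=15, γ_1=143, γ_2=48, γ_3=168, γ_4=45, γ_5=67, γ_6=144, γ_7=142, γ_8=135, γ_9=20, γ_10=70 (in table at j=8).
x = i·n + j = 10·14 + 8 = 148.
Check: 90^148 ≡ 15 (mod 181).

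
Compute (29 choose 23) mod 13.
0

Using Lucas' theorem:
Write n=29 and k=23 in base 13:
n in base 13: [2, 3]
k in base 13: [1, 10]
C(29,23) mod 13 = ∏ C(n_i, k_i) mod 13
Digit binomials (mod 13): C(2,1) = 2; C(3,10) = 0 (k_i > n_i)
Product: 2 × 0 = 0 ≡ 0 (mod 13)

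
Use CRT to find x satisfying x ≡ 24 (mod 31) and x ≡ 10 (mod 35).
675

Using Chinese Remainder Theorem:
M = 31 × 35 = 1085
M1 = 35, M2 = 31
y1 = 35^(-1) mod 31 = 8
y2 = 31^(-1) mod 35 = 26
x = (24×35×8 + 10×31×26) mod 1085 = 675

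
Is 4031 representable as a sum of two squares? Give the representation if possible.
Not possible

Factorization: 4031 = 29 × 139
By Fermat: n is sum of two squares iff every prime p ≡ 3 (mod 4) appears to even power.
Prime(s) ≡ 3 (mod 4) with odd exponent: [(139, 1)]
Therefore 4031 cannot be expressed as a² + b².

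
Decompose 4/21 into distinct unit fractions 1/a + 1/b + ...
1/6 + 1/42

Greedy algorithm:
4/21: ceiling(21/4) = 6, use 1/6
1/42: ceiling(42/1) = 42, use 1/42
Result: 4/21 = 1/6 + 1/42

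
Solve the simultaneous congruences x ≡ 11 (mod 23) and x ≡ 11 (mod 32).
11

Using Chinese Remainder Theorem:
M = 23 × 32 = 736
M1 = 32, M2 = 23
y1 = 32^(-1) mod 23 = 18
y2 = 23^(-1) mod 32 = 7
x = (11×32×18 + 11×23×7) mod 736 = 11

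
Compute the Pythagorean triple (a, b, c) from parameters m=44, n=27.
(1207, 2376, 2665)

Euclid's formula: a = m² - n², b = 2mn, c = m² + n²
m = 44, n = 27
a = 44² - 27² = 1936 - 729 = 1207
b = 2 × 44 × 27 = 2376
c = 44² + 27² = 1936 + 729 = 2665
Verification: 1207² + 2376² = 1456849 + 5645376 = 7102225 = 2665² ✓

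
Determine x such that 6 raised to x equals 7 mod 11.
3

Baby-step giant-step with step n = ⌈√11⌉ = 4.
Baby steps 6^j mod 11 (j:value) for j=0..3: 0:1, 1:6, 2:3, 3:7.
h = 7 is already in the table at j=3, so x = 3.
Check: 6^3 ≡ 7 (mod 11).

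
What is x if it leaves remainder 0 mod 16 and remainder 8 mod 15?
128

Using Chinese Remainder Theorem:
M = 16 × 15 = 240
M1 = 15, M2 = 16
y1 = 15^(-1) mod 16 = 15
y2 = 16^(-1) mod 15 = 1
x = (0×15×15 + 8×16×1) mod 240 = 128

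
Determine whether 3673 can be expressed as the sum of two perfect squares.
37² + 48² (a=37, b=48)

Factorization: 3673 = 3673
By Fermat: n is sum of two squares iff every prime p ≡ 3 (mod 4) appears to even power.
All primes ≡ 3 (mod 4) appear to even power.
Search a = 0, 1, 2, … for 3673 - a² a perfect square: first hit at a = 37: 3673 - 1369 = 2304 = 48².
3673 = 37² + 48² = 1369 + 2304 ✓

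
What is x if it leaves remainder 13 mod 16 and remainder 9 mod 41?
173

Using Chinese Remainder Theorem:
M = 16 × 41 = 656
M1 = 41, M2 = 16
y1 = 41^(-1) mod 16 = 9
y2 = 16^(-1) mod 41 = 18
x = (13×41×9 + 9×16×18) mod 656 = 173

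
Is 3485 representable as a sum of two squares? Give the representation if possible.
2² + 59² (a=2, b=59)

Factorization: 3485 = 5 × 17 × 41
By Fermat: n is sum of two squares iff every prime p ≡ 3 (mod 4) appears to even power.
All primes ≡ 3 (mod 4) appear to even power.
Search a = 0, 1, 2, … for 3485 - a² a perfect square: first hit at a = 2: 3485 - 4 = 3481 = 59².
3485 = 2² + 59² = 4 + 3481 ✓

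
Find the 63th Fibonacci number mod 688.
162

Matrix identity: Q^n = [[F_(n+1), F_n], [F_n, F_(n-1)]] with Q = [[1,1],[1,0]].
n = 63 = 111111₂. Square-and-multiply, entries mod 688:
Q^1 = [[1,1],[1,0]]
Q^3 = (Q^1)²·Q = [[3,2],[2,1]]
Q^7 = (Q^3)²·Q = [[21,13],[13,8]]
Q^15 = (Q^7)²·Q = [[299,610],[610,377]]
Q^31 = (Q^15)²·Q = [[101,541],[541,248]]
Q^63 = (Q^31)²·Q = [[459,162],[162,297]]
F_63 mod 688 = Q^63[0][1] = 162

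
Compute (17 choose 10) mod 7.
2

Using Lucas' theorem:
Write n=17 and k=10 in base 7:
n in base 7: [2, 3]
k in base 7: [1, 3]
C(17,10) mod 7 = ∏ C(n_i, k_i) mod 7
Digit binomials (mod 7): C(2,1) = 2; C(3,3) = 1
Product: 2 × 1 = 2 ≡ 2 (mod 7)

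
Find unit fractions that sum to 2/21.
1/11 + 1/231

Greedy algorithm:
2/21: ceiling(21/2) = 11, use 1/11
1/231: ceiling(231/1) = 231, use 1/231
Result: 2/21 = 1/11 + 1/231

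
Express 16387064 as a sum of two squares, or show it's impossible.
Not possible

Factorization: 16387064 = 2^3 × 127^3
By Fermat: n is sum of two squares iff every prime p ≡ 3 (mod 4) appears to even power.
Prime(s) ≡ 3 (mod 4) with odd exponent: [(127, 3)]
Therefore 16387064 cannot be expressed as a² + b².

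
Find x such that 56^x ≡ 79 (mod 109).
17

Baby-step giant-step with step n = ⌈√109⌉ = 11.
Baby steps 56^j mod 109 (j:value) for j=0..10: 0:1, 1:56, 2:84, 3:17, 4:80, 5:11, 6:71, 7:52, 8:78, 9:8, 10:12.
Giant-step multiplier: 56^(-11) ≡ 56^(108-11) = 56^97 ≡ 103 (mod 109).
Giant steps γ_i = 79·103^i mod 109: γ_0=79, γ_1=71 (in table at j=6).
x = i·n + j = 1·11 + 6 = 17.
Check: 56^17 ≡ 79 (mod 109).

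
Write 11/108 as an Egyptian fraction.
1/10 + 1/540

Greedy algorithm:
11/108: ceiling(108/11) = 10, use 1/10
1/540: ceiling(540/1) = 540, use 1/540
Result: 11/108 = 1/10 + 1/540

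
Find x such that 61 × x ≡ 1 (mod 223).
117

gcd(61, 223) = 1, so the inverse exists.
Extended Euclidean algorithm on (223, 61):
223 = 3 × 61 + 40  ⟹  40 = (1)·223 + (-3)·61
61 = 1 × 40 + 21  ⟹  21 = (-1)·223 + (4)·61
40 = 1 × 21 + 19  ⟹  19 = (2)·223 + (-7)·61
21 = 1 × 19 + 2  ⟹  2 = (-3)·223 + (11)·61
19 = 9 × 2 + 1  ⟹  1 = (29)·223 + (-106)·61
So (-106)·61 ≡ 1 (mod 223), i.e. 61^(-1) ≡ -106 ≡ 117 (mod 223).
Check: 61 × 117 = 7137 ≡ 1 (mod 223)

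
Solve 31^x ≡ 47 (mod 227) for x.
86

Baby-step giant-step with step n = ⌈√227⌉ = 16.
Baby steps 31^j mod 227 (j:value) for j=0..15: 0:1, 1:31, 2:53, 3:54, 4:85, 5:138, 6:192, 7:50, 8:188, 9:153, 10:203, 11:164, 12:90, 13:66, 14:3, 15:93.
Giant-step multiplier: 31^(-16) ≡ 31^(226-16) = 31^210 ≡ 10 (mod 227).
Giant steps γ_i = 47·10^i mod 227: γ_0=47, γ_1=16, γ_2=160, γ_3=11, γ_4=110, γ_5=192 (in table at j=6).
x = i·n + j = 5·16 + 6 = 86.
Check: 31^86 ≡ 47 (mod 227).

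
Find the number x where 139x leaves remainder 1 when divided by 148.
115

gcd(139, 148) = 1, so the inverse exists.
Extended Euclidean algorithm on (148, 139):
148 = 1 × 139 + 9  ⟹  9 = (1)·148 + (-1)·139
139 = 15 × 9 + 4  ⟹  4 = (-15)·148 + (16)·139
9 = 2 × 4 + 1  ⟹  1 = (31)·148 + (-33)·139
So (-33)·139 ≡ 1 (mod 148), i.e. 139^(-1) ≡ -33 ≡ 115 (mod 148).
Check: 139 × 115 = 15985 ≡ 1 (mod 148)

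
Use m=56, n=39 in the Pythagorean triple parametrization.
(1615, 4368, 4657)

Euclid's formula: a = m² - n², b = 2mn, c = m² + n²
m = 56, n = 39
a = 56² - 39² = 3136 - 1521 = 1615
b = 2 × 56 × 39 = 4368
c = 56² + 39² = 3136 + 1521 = 4657
Verification: 1615² + 4368² = 2608225 + 19079424 = 21687649 = 4657² ✓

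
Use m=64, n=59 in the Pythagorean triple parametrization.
(615, 7552, 7577)

Euclid's formula: a = m² - n², b = 2mn, c = m² + n²
m = 64, n = 59
a = 64² - 59² = 4096 - 3481 = 615
b = 2 × 64 × 59 = 7552
c = 64² + 59² = 4096 + 3481 = 7577
Verification: 615² + 7552² = 378225 + 57032704 = 57410929 = 7577² ✓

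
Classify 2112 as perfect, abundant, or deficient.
abundant

Proper divisors of 2112: sum = 1 + 2 + 3 + 4 + 6 + 8 + 11 + 12 + ... + 352 + 528 + 704 + 1056 (27 divisors) = 3984
Since 3984 > 2112, 2112 is abundant.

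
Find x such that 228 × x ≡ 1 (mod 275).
117

gcd(228, 275) = 1, so the inverse exists.
Extended Euclidean algorithm on (275, 228):
275 = 1 × 228 + 47  ⟹  47 = (1)·275 + (-1)·228
228 = 4 × 47 + 40  ⟹  40 = (-4)·275 + (5)·228
47 = 1 × 40 + 7  ⟹  7 = (5)·275 + (-6)·228
40 = 5 × 7 + 5  ⟹  5 = (-29)·275 + (35)·228
7 = 1 × 5 + 2  ⟹  2 = (34)·275 + (-41)·228
5 = 2 × 2 + 1  ⟹  1 = (-97)·275 + (117)·228
So (117)·228 ≡ 1 (mod 275), i.e. 228^(-1) ≡ 117 (mod 275).
Check: 228 × 117 = 26676 ≡ 1 (mod 275)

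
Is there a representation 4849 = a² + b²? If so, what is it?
15² + 68² (a=15, b=68)

Factorization: 4849 = 13 × 373
By Fermat: n is sum of two squares iff every prime p ≡ 3 (mod 4) appears to even power.
All primes ≡ 3 (mod 4) appear to even power.
Search a = 0, 1, 2, … for 4849 - a² a perfect square: first hit at a = 15: 4849 - 225 = 4624 = 68².
4849 = 15² + 68² = 225 + 4624 ✓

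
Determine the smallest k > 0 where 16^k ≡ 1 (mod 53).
13

53 is prime, so ord(16) divides φ(53) = 52.
Divisors of 52: 1, 2, 4, 13, 26, 52.
Repeated squaring: 16^1 ≡ 16, 16^2 ≡ 44, 16^4 ≡ 28, 16^8 ≡ 42, 16^16 ≡ 15, 16^32 ≡ 13 (mod 53).
Test 16^d mod 53 for each divisor d in increasing order:
16^1 ≡ 16
16^2 ≡ 44
16^4 ≡ 28
16^13 = 16^8·16^4·16^1 ≡ 1  ← first divisor giving 1
The order is 13.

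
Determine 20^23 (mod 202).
76

Repeated squaring. Binary of 23 = 10111.
20^1 ≡ 20 (mod 202); 20^2 ≡ 198 (mod 202); 20^4 ≡ 16 (mod 202); 20^8 ≡ 54 (mod 202); 20^16 ≡ 88 (mod 202)
20^23 = 20^1 × 20^2 × 20^4 × 20^16 ≡ 76 (mod 202)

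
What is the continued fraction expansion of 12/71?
[0; 5, 1, 11]

Euclidean algorithm steps:
12 = 0 × 71 + 12
71 = 5 × 12 + 11
12 = 1 × 11 + 1
11 = 11 × 1 + 0
Continued fraction: [0; 5, 1, 11]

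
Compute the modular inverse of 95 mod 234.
101

gcd(95, 234) = 1, so the inverse exists.
Extended Euclidean algorithm on (234, 95):
234 = 2 × 95 + 44  ⟹  44 = (1)·234 + (-2)·95
95 = 2 × 44 + 7  ⟹  7 = (-2)·234 + (5)·95
44 = 6 × 7 + 2  ⟹  2 = (13)·234 + (-32)·95
7 = 3 × 2 + 1  ⟹  1 = (-41)·234 + (101)·95
So (101)·95 ≡ 1 (mod 234), i.e. 95^(-1) ≡ 101 (mod 234).
Check: 95 × 101 = 9595 ≡ 1 (mod 234)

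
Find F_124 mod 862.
259

Matrix identity: Q^n = [[F_(n+1), F_n], [F_n, F_(n-1)]] with Q = [[1,1],[1,0]].
n = 124 = 1111100₂. Square-and-multiply, entries mod 862:
Q^1 = [[1,1],[1,0]]
Q^3 = (Q^1)²·Q = [[3,2],[2,1]]
Q^7 = (Q^3)²·Q = [[21,13],[13,8]]
Q^15 = (Q^7)²·Q = [[125,610],[610,377]]
Q^31 = (Q^15)²·Q = [[35,687],[687,210]]
Q^62 = (Q^31)² = [[818,225],[225,593]]
Q^124 = (Q^62)² = [[841,259],[259,582]]
F_124 mod 862 = Q^124[0][1] = 259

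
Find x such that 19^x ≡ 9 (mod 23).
8

Baby-step giant-step with step n = ⌈√23⌉ = 5.
Baby steps 19^j mod 23 (j:value) for j=0..4: 0:1, 1:19, 2:16, 3:5, 4:3.
Giant-step multiplier: 19^(-5) ≡ 19^(22-5) = 19^17 ≡ 21 (mod 23).
Giant steps γ_i = 9·21^i mod 23: γ_0=9, γ_1=5 (in table at j=3).
x = i·n + j = 1·5 + 3 = 8.
Check: 19^8 ≡ 9 (mod 23).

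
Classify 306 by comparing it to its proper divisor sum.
abundant

Proper divisors of 306: sum = 1 + 2 + 3 + 6 + 9 + 17 + 18 + 34 + 51 + 102 + 153 = 396
Since 396 > 306, 306 is abundant.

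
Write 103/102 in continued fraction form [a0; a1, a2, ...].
[1; 102]

Euclidean algorithm steps:
103 = 1 × 102 + 1
102 = 102 × 1 + 0
Continued fraction: [1; 102]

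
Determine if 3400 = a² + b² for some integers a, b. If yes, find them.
6² + 58² (a=6, b=58)

Factorization: 3400 = 2^3 × 5^2 × 17
By Fermat: n is sum of two squares iff every prime p ≡ 3 (mod 4) appears to even power.
All primes ≡ 3 (mod 4) appear to even power.
Search a = 0, 1, 2, … for 3400 - a² a perfect square: first hit at a = 6: 3400 - 36 = 3364 = 58².
3400 = 6² + 58² = 36 + 3364 ✓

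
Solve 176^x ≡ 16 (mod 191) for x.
56

Baby-step giant-step with step n = ⌈√191⌉ = 14.
Baby steps 176^j mod 191 (j:value) for j=0..13: 0:1, 1:176, 2:34, 3:63, 4:10, 5:41, 6:149, 7:57, 8:100, 9:28, 10:153, 11:188, 12:45, 13:89.
Giant-step multiplier: 176^(-14) ≡ 176^(190-14) = 176^176 ≡ 96 (mod 191).
Giant steps γ_i = 16·96^i mod 191: γ_0=16, γ_1=8, γ_2=4, γ_3=2, γ_4=1 (in table at j=0).
x = i·n + j = 4·14 + 0 = 56.
Check: 176^56 ≡ 16 (mod 191).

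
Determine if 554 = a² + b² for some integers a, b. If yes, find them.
5² + 23² (a=5, b=23)

Factorization: 554 = 2 × 277
By Fermat: n is sum of two squares iff every prime p ≡ 3 (mod 4) appears to even power.
All primes ≡ 3 (mod 4) appear to even power.
Search a = 0, 1, 2, … for 554 - a² a perfect square: first hit at a = 5: 554 - 25 = 529 = 23².
554 = 5² + 23² = 25 + 529 ✓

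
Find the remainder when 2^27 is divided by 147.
113

Repeated squaring. Binary of 27 = 11011.
2^1 ≡ 2 (mod 147); 2^2 ≡ 4 (mod 147); 2^4 ≡ 16 (mod 147); 2^8 ≡ 109 (mod 147); 2^16 ≡ 121 (mod 147)
2^27 = 2^1 × 2^2 × 2^8 × 2^16 ≡ 113 (mod 147)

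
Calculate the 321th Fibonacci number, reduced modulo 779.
534

Matrix identity: Q^n = [[F_(n+1), F_n], [F_n, F_(n-1)]] with Q = [[1,1],[1,0]].
n = 321 = 101000001₂. Square-and-multiply, entries mod 779:
Q^1 = [[1,1],[1,0]]
Q^2 = (Q^1)² = [[2,1],[1,1]]
Q^5 = (Q^2)²·Q = [[8,5],[5,3]]
Q^10 = (Q^5)² = [[89,55],[55,34]]
Q^20 = (Q^10)² = [[40,533],[533,286]]
Q^40 = (Q^20)² = [[575,41],[41,534]]
Q^80 = (Q^40)² = [[452,287],[287,165]]
Q^160 = (Q^80)² = [[1,246],[246,534]]
Q^321 = (Q^160)²·Q = [[493,534],[534,738]]
F_321 mod 779 = Q^321[0][1] = 534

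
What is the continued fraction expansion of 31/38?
[0; 1, 4, 2, 3]

Euclidean algorithm steps:
31 = 0 × 38 + 31
38 = 1 × 31 + 7
31 = 4 × 7 + 3
7 = 2 × 3 + 1
3 = 3 × 1 + 0
Continued fraction: [0; 1, 4, 2, 3]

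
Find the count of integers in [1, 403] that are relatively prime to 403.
360

403 = 13 × 31
φ(n) = n × ∏(1 - 1/p) for each prime p dividing n
φ(403) = 403 × (1 - 1/13) × (1 - 1/31) = 360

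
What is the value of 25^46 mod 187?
157

Repeated squaring. Binary of 46 = 101110.
25^1 ≡ 25 (mod 187); 25^2 ≡ 64 (mod 187); 25^4 ≡ 169 (mod 187); 25^8 ≡ 137 (mod 187); 25^16 ≡ 69 (mod 187); 25^32 ≡ 86 (mod 187)
25^46 = 25^2 × 25^4 × 25^8 × 25^32 ≡ 157 (mod 187)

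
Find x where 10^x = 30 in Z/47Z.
19

Baby-step giant-step with step n = ⌈√47⌉ = 7.
Baby steps 10^j mod 47 (j:value) for j=0..6: 0:1, 1:10, 2:6, 3:13, 4:36, 5:31, 6:28.
Giant-step multiplier: 10^(-7) ≡ 10^(46-7) = 10^39 ≡ 23 (mod 47).
Giant steps γ_i = 30·23^i mod 47: γ_0=30, γ_1=32, γ_2=31 (in table at j=5).
x = i·n + j = 2·7 + 5 = 19.
Check: 10^19 ≡ 30 (mod 47).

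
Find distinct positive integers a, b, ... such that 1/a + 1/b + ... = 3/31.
1/11 + 1/171 + 1/58311

Greedy algorithm:
3/31: ceiling(31/3) = 11, use 1/11
2/341: ceiling(341/2) = 171, use 1/171
1/58311: ceiling(58311/1) = 58311, use 1/58311
Result: 3/31 = 1/11 + 1/171 + 1/58311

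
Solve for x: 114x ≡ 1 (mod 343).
340

gcd(114, 343) = 1, so the inverse exists.
Extended Euclidean algorithm on (343, 114):
343 = 3 × 114 + 1  ⟹  1 = (1)·343 + (-3)·114
So (-3)·114 ≡ 1 (mod 343), i.e. 114^(-1) ≡ -3 ≡ 340 (mod 343).
Check: 114 × 340 = 38760 ≡ 1 (mod 343)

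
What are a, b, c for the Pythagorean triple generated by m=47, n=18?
(1885, 1692, 2533)

Euclid's formula: a = m² - n², b = 2mn, c = m² + n²
m = 47, n = 18
a = 47² - 18² = 2209 - 324 = 1885
b = 2 × 47 × 18 = 1692
c = 47² + 18² = 2209 + 324 = 2533
Verification: 1885² + 1692² = 3553225 + 2862864 = 6416089 = 2533² ✓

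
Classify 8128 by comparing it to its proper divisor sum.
perfect

Proper divisors of 8128: sum = 1 + 2 + 4 + 8 + 16 + 32 + 64 + 127 + 254 + 508 + 1016 + 2032 + 4064 = 8128
Since 8128 = 8128, 8128 is perfect.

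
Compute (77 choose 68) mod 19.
0

Using Lucas' theorem:
Write n=77 and k=68 in base 19:
n in base 19: [4, 1]
k in base 19: [3, 11]
C(77,68) mod 19 = ∏ C(n_i, k_i) mod 19
Digit binomials (mod 19): C(4,3) = 4; C(1,11) = 0 (k_i > n_i)
Product: 4 × 0 = 0 ≡ 0 (mod 19)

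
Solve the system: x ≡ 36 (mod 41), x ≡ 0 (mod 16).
528

Using Chinese Remainder Theorem:
M = 41 × 16 = 656
M1 = 16, M2 = 41
y1 = 16^(-1) mod 41 = 18
y2 = 41^(-1) mod 16 = 9
x = (36×16×18 + 0×41×9) mod 656 = 528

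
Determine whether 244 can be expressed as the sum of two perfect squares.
10² + 12² (a=10, b=12)

Factorization: 244 = 2^2 × 61
By Fermat: n is sum of two squares iff every prime p ≡ 3 (mod 4) appears to even power.
All primes ≡ 3 (mod 4) appear to even power.
Search a = 0, 1, 2, … for 244 - a² a perfect square: first hit at a = 10: 244 - 100 = 144 = 12².
244 = 10² + 12² = 100 + 144 ✓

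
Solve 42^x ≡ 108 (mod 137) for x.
3

Baby-step giant-step with step n = ⌈√137⌉ = 12.
Baby steps 42^j mod 137 (j:value) for j=0..11: 0:1, 1:42, 2:120, 3:108, 4:15, 5:82, 6:19, 7:113, 8:88, 9:134, 10:11, 11:51.
h = 108 is already in the table at j=3, so x = 3.
Check: 42^3 ≡ 108 (mod 137).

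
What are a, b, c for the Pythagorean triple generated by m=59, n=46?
(1365, 5428, 5597)

Euclid's formula: a = m² - n², b = 2mn, c = m² + n²
m = 59, n = 46
a = 59² - 46² = 3481 - 2116 = 1365
b = 2 × 59 × 46 = 5428
c = 59² + 46² = 3481 + 2116 = 5597
Verification: 1365² + 5428² = 1863225 + 29463184 = 31326409 = 5597² ✓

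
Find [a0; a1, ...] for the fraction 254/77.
[3; 3, 2, 1, 7]

Euclidean algorithm steps:
254 = 3 × 77 + 23
77 = 3 × 23 + 8
23 = 2 × 8 + 7
8 = 1 × 7 + 1
7 = 7 × 1 + 0
Continued fraction: [3; 3, 2, 1, 7]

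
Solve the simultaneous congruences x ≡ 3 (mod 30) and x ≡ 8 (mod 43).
1083

Using Chinese Remainder Theorem:
M = 30 × 43 = 1290
M1 = 43, M2 = 30
y1 = 43^(-1) mod 30 = 7
y2 = 30^(-1) mod 43 = 33
x = (3×43×7 + 8×30×33) mod 1290 = 1083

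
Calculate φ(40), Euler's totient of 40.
16

40 = 2^3 × 5
φ(n) = n × ∏(1 - 1/p) for each prime p dividing n
φ(40) = 40 × (1 - 1/2) × (1 - 1/5) = 16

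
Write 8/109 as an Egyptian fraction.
1/14 + 1/509 + 1/776734

Greedy algorithm:
8/109: ceiling(109/8) = 14, use 1/14
3/1526: ceiling(1526/3) = 509, use 1/509
1/776734: ceiling(776734/1) = 776734, use 1/776734
Result: 8/109 = 1/14 + 1/509 + 1/776734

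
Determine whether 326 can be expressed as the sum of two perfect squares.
Not possible

Factorization: 326 = 2 × 163
By Fermat: n is sum of two squares iff every prime p ≡ 3 (mod 4) appears to even power.
Prime(s) ≡ 3 (mod 4) with odd exponent: [(163, 1)]
Therefore 326 cannot be expressed as a² + b².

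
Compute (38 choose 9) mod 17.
0

Using Lucas' theorem:
Write n=38 and k=9 in base 17:
n in base 17: [2, 4]
k in base 17: [0, 9]
C(38,9) mod 17 = ∏ C(n_i, k_i) mod 17
Digit binomials (mod 17): C(2,0) = 1; C(4,9) = 0 (k_i > n_i)
Product: 1 × 0 = 0 ≡ 0 (mod 17)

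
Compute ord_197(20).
28

197 is prime, so ord(20) divides φ(197) = 196.
Divisors of 196: 1, 2, 4, 7, 14, 28, 49, 98, 196.
Repeated squaring: 20^1 ≡ 20, 20^2 ≡ 6, 20^4 ≡ 36, 20^8 ≡ 114, 20^16 ≡ 191, 20^32 ≡ 36, 20^64 ≡ 114, 20^128 ≡ 191 (mod 197).
Test 20^d mod 197 for each divisor d in increasing order:
20^1 ≡ 20
20^2 ≡ 6
20^4 ≡ 36
20^7 = 20^4·20^2·20^1 ≡ 183
20^14 = 20^8·20^4·20^2 ≡ 196
20^28 = 20^16·20^8·20^4 ≡ 1  ← first divisor giving 1
The order is 28.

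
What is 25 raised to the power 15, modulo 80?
25

Repeated squaring. Binary of 15 = 1111.
25^1 ≡ 25 (mod 80); 25^2 ≡ 65 (mod 80); 25^4 ≡ 65 (mod 80); 25^8 ≡ 65 (mod 80)
25^15 = 25^1 × 25^2 × 25^4 × 25^8 ≡ 25 (mod 80)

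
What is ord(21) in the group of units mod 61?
12

61 is prime, so ord(21) divides φ(61) = 60.
Divisors of 60: 1, 2, 3, 4, 5, 6, 10, 12, 15, 20, 30, 60.
Repeated squaring: 21^1 ≡ 21, 21^2 ≡ 14, 21^4 ≡ 13, 21^8 ≡ 47, 21^16 ≡ 13, 21^32 ≡ 47 (mod 61).
Test 21^d mod 61 for each divisor d in increasing order:
21^1 ≡ 21
21^2 ≡ 14
21^3 = 21^2·21^1 ≡ 50
21^4 ≡ 13
21^5 = 21^4·21^1 ≡ 29
21^6 = 21^4·21^2 ≡ 60
21^10 = 21^8·21^2 ≡ 48
21^12 = 21^8·21^4 ≡ 1  ← first divisor giving 1
The order is 12.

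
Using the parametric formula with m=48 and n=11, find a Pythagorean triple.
(2183, 1056, 2425)

Euclid's formula: a = m² - n², b = 2mn, c = m² + n²
m = 48, n = 11
a = 48² - 11² = 2304 - 121 = 2183
b = 2 × 48 × 11 = 1056
c = 48² + 11² = 2304 + 121 = 2425
Verification: 2183² + 1056² = 4765489 + 1115136 = 5880625 = 2425² ✓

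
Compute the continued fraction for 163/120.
[1; 2, 1, 3, 1, 3, 2]

Euclidean algorithm steps:
163 = 1 × 120 + 43
120 = 2 × 43 + 34
43 = 1 × 34 + 9
34 = 3 × 9 + 7
9 = 1 × 7 + 2
7 = 3 × 2 + 1
2 = 2 × 1 + 0
Continued fraction: [1; 2, 1, 3, 1, 3, 2]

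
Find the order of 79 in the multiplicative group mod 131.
26

131 is prime, so ord(79) divides φ(131) = 130.
Divisors of 130: 1, 2, 5, 10, 13, 26, 65, 130.
Repeated squaring: 79^1 ≡ 79, 79^2 ≡ 84, 79^4 ≡ 113, 79^8 ≡ 62, 79^16 ≡ 45, 79^32 ≡ 60, 79^64 ≡ 63, 79^128 ≡ 39 (mod 131).
Test 79^d mod 131 for each divisor d in increasing order:
79^1 ≡ 79
79^2 ≡ 84
79^5 = 79^4·79^1 ≡ 19
79^10 = 79^8·79^2 ≡ 99
79^13 = 79^8·79^4·79^1 ≡ 130
79^26 = 79^16·79^8·79^2 ≡ 1  ← first divisor giving 1
The order is 26.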